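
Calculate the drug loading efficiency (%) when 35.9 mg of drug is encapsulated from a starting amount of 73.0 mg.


Drug loading efficiency = (drug loaded / drug initial) * 100
DLE = 35.9 / 73.0 * 100
DLE = 0.4918 * 100
DLE = 49.18%

49.18


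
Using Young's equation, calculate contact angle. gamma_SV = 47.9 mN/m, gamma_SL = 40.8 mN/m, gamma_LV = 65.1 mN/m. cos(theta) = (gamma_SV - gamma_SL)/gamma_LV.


cos(theta) = (gamma_SV - gamma_SL) / gamma_LV
cos(theta) = (47.9 - 40.8) / 65.1
cos(theta) = 0.109063
theta = arccos(0.109063) = 83.74 degrees

83.74


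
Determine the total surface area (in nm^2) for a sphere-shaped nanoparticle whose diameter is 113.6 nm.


Radius r = 113.6/2 = 56.8 nm
Surface area SA = 4 * pi * r^2
SA = 4 * pi * (56.8)^2
SA = 40542.13 nm^2

40542.13


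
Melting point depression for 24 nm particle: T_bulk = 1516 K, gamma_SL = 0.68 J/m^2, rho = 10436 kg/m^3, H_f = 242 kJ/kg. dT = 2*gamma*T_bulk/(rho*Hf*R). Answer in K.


Radius R = 24/2 = 12 nm = 1.2e-08 m
Convert H_f = 242 kJ/kg = 242000 J/kg
dT = 2 * gamma_SL * T_bulk / (rho * H_f * R)
dT = 2 * 0.68 * 1516 / (10436 * 242000 * 1.2e-08)
dT = 68.0 K

68.0


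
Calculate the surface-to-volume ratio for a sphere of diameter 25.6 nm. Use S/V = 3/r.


Radius r = 25.6/2 = 12.8 nm
S/V = 3 / r = 3 / 12.8
S/V = 0.2344 nm^-1

0.2344


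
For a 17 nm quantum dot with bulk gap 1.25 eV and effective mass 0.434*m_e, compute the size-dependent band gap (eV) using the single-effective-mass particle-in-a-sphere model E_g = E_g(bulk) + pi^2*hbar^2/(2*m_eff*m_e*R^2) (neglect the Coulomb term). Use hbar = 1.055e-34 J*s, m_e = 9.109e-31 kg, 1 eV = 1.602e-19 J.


Radius R = 17/2 nm = 8.5e-09 m
Confinement energy dE = pi^2 * hbar^2 / (2 * m_eff * m_e * R^2)
dE = pi^2 * (1.055e-34)^2 / (2 * 0.434 * 9.109e-31 * (8.5e-09)^2) J, divided by 1.602e-19 J/eV
dE = 0.012 eV
Total band gap = E_g(bulk) + dE = 1.25 + 0.012 = 1.262 eV

1.262


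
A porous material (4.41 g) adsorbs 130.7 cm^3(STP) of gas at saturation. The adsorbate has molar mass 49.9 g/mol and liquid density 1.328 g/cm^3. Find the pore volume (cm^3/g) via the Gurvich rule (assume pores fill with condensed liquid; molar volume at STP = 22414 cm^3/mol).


Moles adsorbed n = V_ads / 22414 = 130.7 / 22414 = 5.831177e-03 mol
Liquid volume V_liq = n * M / rho_liq = 5.831177e-03 * 49.9 / 1.328 = 0.21911 cm^3
Specific pore volume V_pore = V_liq / m_sample = 0.21911 / 4.41
V_pore = 0.0497 cm^3/g

0.0497


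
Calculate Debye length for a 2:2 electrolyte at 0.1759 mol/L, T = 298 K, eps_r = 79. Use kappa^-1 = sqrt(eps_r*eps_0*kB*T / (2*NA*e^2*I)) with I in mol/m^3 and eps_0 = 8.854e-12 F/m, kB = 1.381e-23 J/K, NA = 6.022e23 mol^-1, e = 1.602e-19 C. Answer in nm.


Ionic strength I = 0.1759 * 2^2 * 1000 = 703.6 mol/m^3
kappa^-1 = sqrt(79 * 8.854e-12 * 1.381e-23 * 298 / (2 * 6.022e23 * (1.602e-19)^2 * 703.6))
kappa^-1 = 0.364 nm

0.364


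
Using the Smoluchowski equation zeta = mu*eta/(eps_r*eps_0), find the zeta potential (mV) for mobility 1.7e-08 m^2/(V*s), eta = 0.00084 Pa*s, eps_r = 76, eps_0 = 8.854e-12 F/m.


Smoluchowski equation: zeta = mu * eta / (eps_r * eps_0)
zeta = 1.7e-08 * 0.00084 / (76 * 8.854e-12)
zeta = 0.021221 V = 21.22 mV

21.22


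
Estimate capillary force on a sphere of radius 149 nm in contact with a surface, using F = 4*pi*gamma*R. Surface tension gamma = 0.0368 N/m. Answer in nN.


Convert radius: R = 149 nm = 1.49e-07 m
F = 4 * pi * gamma * R
F = 4 * pi * 0.0368 * 1.49e-07
F = 6.89039e-08 N = 68.9039 nN

68.9039


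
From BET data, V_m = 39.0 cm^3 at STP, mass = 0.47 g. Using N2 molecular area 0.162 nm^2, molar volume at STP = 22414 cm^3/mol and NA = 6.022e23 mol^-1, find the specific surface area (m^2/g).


Number of moles in monolayer = V_m / 22414 = 39.0 / 22414 = 0.00173998
Number of molecules = moles * NA = 0.00173998 * 6.022e23
SA = molecules * sigma / mass
SA = (39.0 / 22414) * 6.022e23 * 0.162e-18 / 0.47
SA = 361.2 m^2/g

361.2


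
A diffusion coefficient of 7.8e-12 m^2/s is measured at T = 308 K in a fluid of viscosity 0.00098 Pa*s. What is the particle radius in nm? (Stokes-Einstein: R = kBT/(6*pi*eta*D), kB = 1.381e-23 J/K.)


Stokes-Einstein: R = kB*T / (6*pi*eta*D)
R = 1.381e-23 * 308 / (6 * pi * 0.00098 * 7.8e-12)
R = 2.95204e-08 m = 29.52 nm

29.52


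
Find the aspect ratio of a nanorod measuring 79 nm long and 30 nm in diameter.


Aspect ratio AR = length / diameter
AR = 79 / 30
AR = 2.63

2.63


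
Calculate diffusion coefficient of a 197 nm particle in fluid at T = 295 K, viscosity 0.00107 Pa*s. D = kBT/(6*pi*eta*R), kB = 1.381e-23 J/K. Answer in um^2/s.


Radius R = 197/2 = 98.5 nm = 9.85e-08 m
D = kB*T / (6*pi*eta*R)
D = 1.381e-23 * 295 / (6 * pi * 0.00107 * 9.85e-08)
D = 2.05066e-12 m^2/s = 2.051 um^2/s

2.051


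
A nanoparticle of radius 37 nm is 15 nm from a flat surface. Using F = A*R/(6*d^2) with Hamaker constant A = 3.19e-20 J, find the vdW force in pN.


Convert to SI: R = 37 nm = 3.7e-08 m, d = 15 nm = 1.5e-08 m
F = A * R / (6 * d^2)
F = 3.19e-20 * 3.7e-08 / (6 * (1.5e-08)^2)
F = 8.74296e-13 N = 0.874 pN

0.874


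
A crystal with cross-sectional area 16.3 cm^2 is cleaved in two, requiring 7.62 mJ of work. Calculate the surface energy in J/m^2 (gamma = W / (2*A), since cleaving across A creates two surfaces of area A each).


Convert: A = 16.3 cm^2 = 0.00163 m^2, W = 7.62 mJ = 0.00762 J
Cleaving exposes two faces of area A, so total new surface = 2*A and gamma = W / (2*A)
gamma = 0.00762 / (2 * 0.00163)
gamma = 2.337 J/m^2

2.337


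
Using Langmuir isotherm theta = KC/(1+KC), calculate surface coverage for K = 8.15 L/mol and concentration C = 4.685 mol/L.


Langmuir isotherm: theta = K*C / (1 + K*C)
K*C = 8.15 * 4.685 = 38.18275
theta = 38.18275 / (1 + 38.18275) = 38.18275 / 39.18275
theta = 0.9745

0.9745


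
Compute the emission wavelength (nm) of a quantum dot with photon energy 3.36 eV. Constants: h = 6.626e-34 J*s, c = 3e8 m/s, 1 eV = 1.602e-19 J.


Convert energy: E = 3.36 eV = 3.36 * 1.602e-19 = 5.38272e-19 J
lambda = h*c / E = 6.626e-34 * 3e8 / 5.38272e-19
lambda = 3.69293e-07 m = 369.3 nm

369.3


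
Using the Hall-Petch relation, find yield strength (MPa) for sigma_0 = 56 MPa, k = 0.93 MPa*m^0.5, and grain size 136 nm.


d = 136 nm = 1.36e-07 m
sqrt(d) = 0.0003687818
Hall-Petch contribution = k / sqrt(d) = 0.93 / 0.0003687818 = 2521.8 MPa
sigma = sigma_0 + k/sqrt(d) = 56 + 2521.8 = 2577.8 MPa

2577.8


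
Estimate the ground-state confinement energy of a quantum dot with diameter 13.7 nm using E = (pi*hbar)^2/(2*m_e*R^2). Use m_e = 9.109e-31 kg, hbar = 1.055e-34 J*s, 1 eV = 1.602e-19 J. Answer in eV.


Radius R = 13.7/2 = 6.85 nm = 6.85e-09 m
E = (pi * 1.055e-34)^2 / (2 * 9.109e-31 * (6.85e-09)^2)
E(J) = 1.28506e-21
E = E(J) / 1.602e-19 = 0.008 eV

0.008


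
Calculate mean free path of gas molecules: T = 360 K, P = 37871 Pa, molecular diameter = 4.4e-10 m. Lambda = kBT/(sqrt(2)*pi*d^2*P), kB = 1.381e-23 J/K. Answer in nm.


Mean free path: lambda = kB*T / (sqrt(2) * pi * d^2 * P)
lambda = 1.381e-23 * 360 / (sqrt(2) * pi * (4.4e-10)^2 * 37871)
lambda = 1.52623e-07 m
lambda = 152.62 nm

152.62


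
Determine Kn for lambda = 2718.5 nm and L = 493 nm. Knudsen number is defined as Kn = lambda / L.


Knudsen number Kn = lambda / L
Kn = 2718.5 / 493
Kn = 5.5142

5.5142


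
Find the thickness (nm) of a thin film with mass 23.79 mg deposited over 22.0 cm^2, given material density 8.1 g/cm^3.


Convert: m = 23.79 mg = 2.3790e-05 kg, A = 22.0 cm^2 = 2.2000e-03 m^2, rho = 8.1 g/cm^3 = 8100 kg/m^3
t = m / (A * rho)
t = 2.3790e-05 / (2.2000e-03 * 8100)
t = 1.3350e-06 m = 1335.0 nm

1335.0


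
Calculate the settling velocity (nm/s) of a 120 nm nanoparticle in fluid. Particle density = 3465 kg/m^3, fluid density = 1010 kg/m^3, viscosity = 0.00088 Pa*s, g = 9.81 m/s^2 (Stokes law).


Radius R = 120/2 nm = 6e-08 m
Density difference = 3465 - 1010 = 2455 kg/m^3
v = 2 * R^2 * (rho_p - rho_f) * g / (9 * eta)
v = 2 * (6e-08)^2 * 2455 * 9.81 / (9 * 0.00088)
v = 2.18941e-08 m/s = 21.8941 nm/s

21.8941


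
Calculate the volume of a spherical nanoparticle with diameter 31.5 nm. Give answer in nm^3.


Radius r = 31.5/2 = 15.75 nm
Volume V = (4/3) * pi * r^3
V = (4/3) * pi * (15.75)^3
V = 16365.54 nm^3

16365.54


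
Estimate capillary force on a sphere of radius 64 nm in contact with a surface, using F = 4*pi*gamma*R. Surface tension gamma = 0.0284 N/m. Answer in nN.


Convert radius: R = 64 nm = 6.4e-08 m
F = 4 * pi * gamma * R
F = 4 * pi * 0.0284 * 6.4e-08
F = 2.28406e-08 N = 22.8406 nN

22.8406


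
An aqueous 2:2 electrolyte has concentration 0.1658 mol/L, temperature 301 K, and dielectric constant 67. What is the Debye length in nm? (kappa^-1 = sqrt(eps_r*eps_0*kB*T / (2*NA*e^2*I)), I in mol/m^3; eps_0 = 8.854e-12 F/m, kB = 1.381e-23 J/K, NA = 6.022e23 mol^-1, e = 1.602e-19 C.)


Ionic strength I = 0.1658 * 2^2 * 1000 = 663.2 mol/m^3
kappa^-1 = sqrt(67 * 8.854e-12 * 1.381e-23 * 301 / (2 * 6.022e23 * (1.602e-19)^2 * 663.2))
kappa^-1 = 0.347 nm

0.347


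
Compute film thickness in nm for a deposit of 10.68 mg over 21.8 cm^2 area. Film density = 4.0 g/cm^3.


Convert: m = 10.68 mg = 1.0680e-05 kg, A = 21.8 cm^2 = 2.1800e-03 m^2, rho = 4.0 g/cm^3 = 4000 kg/m^3
t = m / (A * rho)
t = 1.0680e-05 / (2.1800e-03 * 4000)
t = 1.2248e-06 m = 1224.8 nm

1224.8


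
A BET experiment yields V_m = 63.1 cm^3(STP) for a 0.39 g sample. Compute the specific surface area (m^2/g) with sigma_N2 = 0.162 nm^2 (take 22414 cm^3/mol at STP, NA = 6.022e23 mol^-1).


Number of moles in monolayer = V_m / 22414 = 63.1 / 22414 = 0.0028152
Number of molecules = moles * NA = 0.0028152 * 6.022e23
SA = molecules * sigma / mass
SA = (63.1 / 22414) * 6.022e23 * 0.162e-18 / 0.39
SA = 704.2 m^2/g

704.2


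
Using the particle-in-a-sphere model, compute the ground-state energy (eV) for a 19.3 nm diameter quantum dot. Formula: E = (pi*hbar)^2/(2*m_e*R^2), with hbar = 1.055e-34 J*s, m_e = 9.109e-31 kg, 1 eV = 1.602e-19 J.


Radius R = 19.3/2 = 9.65 nm = 9.65e-09 m
E = (pi * 1.055e-34)^2 / (2 * 9.109e-31 * (9.65e-09)^2)
E(J) = 6.47514e-22
E = E(J) / 1.602e-19 = 0.004 eV

0.004


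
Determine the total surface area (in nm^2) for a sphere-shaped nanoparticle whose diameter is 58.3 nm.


Radius r = 58.3/2 = 29.15 nm
Surface area SA = 4 * pi * r^2
SA = 4 * pi * (29.15)^2
SA = 10677.93 nm^2

10677.93


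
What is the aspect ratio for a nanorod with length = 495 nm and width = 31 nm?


Aspect ratio AR = length / diameter
AR = 495 / 31
AR = 15.97

15.97


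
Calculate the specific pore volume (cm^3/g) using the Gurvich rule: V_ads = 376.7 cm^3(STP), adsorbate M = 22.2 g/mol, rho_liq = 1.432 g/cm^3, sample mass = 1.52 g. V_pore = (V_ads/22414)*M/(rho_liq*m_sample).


Moles adsorbed n = V_ads / 22414 = 376.7 / 22414 = 1.680646e-02 mol
Liquid volume V_liq = n * M / rho_liq = 1.680646e-02 * 22.2 / 1.432 = 0.26055 cm^3
Specific pore volume V_pore = V_liq / m_sample = 0.26055 / 1.52
V_pore = 0.1714 cm^3/g

0.1714


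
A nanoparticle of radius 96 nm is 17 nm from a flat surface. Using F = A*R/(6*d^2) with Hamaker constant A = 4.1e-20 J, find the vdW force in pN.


Convert to SI: R = 96 nm = 9.6e-08 m, d = 17 nm = 1.7e-08 m
F = A * R / (6 * d^2)
F = 4.1e-20 * 9.6e-08 / (6 * (1.7e-08)^2)
F = 2.2699e-12 N = 2.27 pN

2.27


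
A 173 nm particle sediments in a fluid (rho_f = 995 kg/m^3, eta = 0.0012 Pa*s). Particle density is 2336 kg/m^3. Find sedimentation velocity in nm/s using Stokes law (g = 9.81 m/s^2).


Radius R = 173/2 nm = 8.65e-08 m
Density difference = 2336 - 995 = 1341 kg/m^3
v = 2 * R^2 * (rho_p - rho_f) * g / (9 * eta)
v = 2 * (8.65e-08)^2 * 1341 * 9.81 / (9 * 0.0012)
v = 1.82279e-08 m/s = 18.2279 nm/s

18.2279


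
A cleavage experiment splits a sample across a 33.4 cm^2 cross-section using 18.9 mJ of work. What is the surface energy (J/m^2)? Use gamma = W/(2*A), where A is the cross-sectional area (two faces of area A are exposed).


Convert: A = 33.4 cm^2 = 0.00334 m^2, W = 18.9 mJ = 0.0189 J
Cleaving exposes two faces of area A, so total new surface = 2*A and gamma = W / (2*A)
gamma = 0.0189 / (2 * 0.00334)
gamma = 2.829 J/m^2

2.829


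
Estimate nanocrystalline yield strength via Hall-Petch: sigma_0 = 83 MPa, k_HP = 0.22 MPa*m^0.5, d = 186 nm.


d = 186 nm = 1.86e-07 m
sqrt(d) = 0.0004312772
Hall-Petch contribution = k / sqrt(d) = 0.22 / 0.0004312772 = 510.1 MPa
sigma = sigma_0 + k/sqrt(d) = 83 + 510.1 = 593.1 MPa

593.1


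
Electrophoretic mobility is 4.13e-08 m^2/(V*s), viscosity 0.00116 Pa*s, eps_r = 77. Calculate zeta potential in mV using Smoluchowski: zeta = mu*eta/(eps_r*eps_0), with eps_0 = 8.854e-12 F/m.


Smoluchowski equation: zeta = mu * eta / (eps_r * eps_0)
zeta = 4.13e-08 * 0.00116 / (77 * 8.854e-12)
zeta = 0.070271 V = 70.27 mV

70.27


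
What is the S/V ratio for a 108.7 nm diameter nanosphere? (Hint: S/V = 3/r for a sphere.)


Radius r = 108.7/2 = 54.35 nm
S/V = 3 / r = 3 / 54.35
S/V = 0.0552 nm^-1

0.0552


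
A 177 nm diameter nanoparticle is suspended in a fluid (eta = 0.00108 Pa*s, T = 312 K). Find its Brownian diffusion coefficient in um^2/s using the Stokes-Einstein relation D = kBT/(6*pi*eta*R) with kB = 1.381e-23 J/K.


Radius R = 177/2 = 88.5 nm = 8.85e-08 m
D = kB*T / (6*pi*eta*R)
D = 1.381e-23 * 312 / (6 * pi * 0.00108 * 8.85e-08)
D = 2.39155e-12 m^2/s = 2.392 um^2/s

2.392


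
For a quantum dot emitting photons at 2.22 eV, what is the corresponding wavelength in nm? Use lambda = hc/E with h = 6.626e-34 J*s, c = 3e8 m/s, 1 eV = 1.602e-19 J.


Convert energy: E = 2.22 eV = 2.22 * 1.602e-19 = 3.55644e-19 J
lambda = h*c / E = 6.626e-34 * 3e8 / 3.55644e-19
lambda = 5.5893e-07 m = 558.9 nm

558.9


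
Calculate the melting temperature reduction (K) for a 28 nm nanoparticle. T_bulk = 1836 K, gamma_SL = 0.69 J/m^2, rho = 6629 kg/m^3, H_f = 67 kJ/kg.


Radius R = 28/2 = 14 nm = 1.4e-08 m
Convert H_f = 67 kJ/kg = 67000 J/kg
dT = 2 * gamma_SL * T_bulk / (rho * H_f * R)
dT = 2 * 0.69 * 1836 / (6629 * 67000 * 1.4e-08)
dT = 407.5 K

407.5


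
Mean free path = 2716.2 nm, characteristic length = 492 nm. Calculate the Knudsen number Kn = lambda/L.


Knudsen number Kn = lambda / L
Kn = 2716.2 / 492
Kn = 5.5207

5.5207


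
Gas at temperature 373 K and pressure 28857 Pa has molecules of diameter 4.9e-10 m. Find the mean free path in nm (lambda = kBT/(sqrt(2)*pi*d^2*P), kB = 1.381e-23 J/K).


Mean free path: lambda = kB*T / (sqrt(2) * pi * d^2 * P)
lambda = 1.381e-23 * 373 / (sqrt(2) * pi * (4.9e-10)^2 * 28857)
lambda = 1.67338e-07 m
lambda = 167.34 nm

167.34


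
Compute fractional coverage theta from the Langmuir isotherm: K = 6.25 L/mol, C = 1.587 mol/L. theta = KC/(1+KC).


Langmuir isotherm: theta = K*C / (1 + K*C)
K*C = 6.25 * 1.587 = 9.91875
theta = 9.91875 / (1 + 9.91875) = 9.91875 / 10.91875
theta = 0.9084

0.9084


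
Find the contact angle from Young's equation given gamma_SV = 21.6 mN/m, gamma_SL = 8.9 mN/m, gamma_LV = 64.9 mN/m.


cos(theta) = (gamma_SV - gamma_SL) / gamma_LV
cos(theta) = (21.6 - 8.9) / 64.9
cos(theta) = 0.195686
theta = arccos(0.195686) = 78.72 degrees

78.72


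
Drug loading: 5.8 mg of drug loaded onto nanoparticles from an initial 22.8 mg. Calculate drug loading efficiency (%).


Drug loading efficiency = (drug loaded / drug initial) * 100
DLE = 5.8 / 22.8 * 100
DLE = 0.2544 * 100
DLE = 25.44%

25.44


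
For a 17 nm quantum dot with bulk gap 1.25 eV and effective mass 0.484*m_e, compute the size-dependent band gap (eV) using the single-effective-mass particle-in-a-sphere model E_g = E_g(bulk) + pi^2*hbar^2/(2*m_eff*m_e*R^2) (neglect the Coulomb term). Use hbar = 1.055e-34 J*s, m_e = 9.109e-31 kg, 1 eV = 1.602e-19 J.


Radius R = 17/2 nm = 8.5e-09 m
Confinement energy dE = pi^2 * hbar^2 / (2 * m_eff * m_e * R^2)
dE = pi^2 * (1.055e-34)^2 / (2 * 0.484 * 9.109e-31 * (8.5e-09)^2) J, divided by 1.602e-19 J/eV
dE = 0.0108 eV
Total band gap = E_g(bulk) + dE = 1.25 + 0.0108 = 1.2608 eV

1.2608


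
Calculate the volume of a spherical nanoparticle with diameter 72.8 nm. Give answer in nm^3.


Radius r = 72.8/2 = 36.4 nm
Volume V = (4/3) * pi * r^3
V = (4/3) * pi * (36.4)^3
V = 202019.25 nm^3

202019.25


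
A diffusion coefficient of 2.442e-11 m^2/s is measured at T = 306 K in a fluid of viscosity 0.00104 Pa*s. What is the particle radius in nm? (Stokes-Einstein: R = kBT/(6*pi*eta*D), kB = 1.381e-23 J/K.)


Stokes-Einstein: R = kB*T / (6*pi*eta*D)
R = 1.381e-23 * 306 / (6 * pi * 0.00104 * 2.442e-11)
R = 8.82744e-09 m = 8.83 nm

8.83


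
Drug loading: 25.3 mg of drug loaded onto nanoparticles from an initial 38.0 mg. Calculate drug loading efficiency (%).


Drug loading efficiency = (drug loaded / drug initial) * 100
DLE = 25.3 / 38.0 * 100
DLE = 0.6658 * 100
DLE = 66.58%

66.58


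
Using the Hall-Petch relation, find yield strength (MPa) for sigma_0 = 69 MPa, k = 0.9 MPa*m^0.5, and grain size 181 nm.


d = 181 nm = 1.81e-07 m
sqrt(d) = 0.0004254409
Hall-Petch contribution = k / sqrt(d) = 0.9 / 0.0004254409 = 2115.5 MPa
sigma = sigma_0 + k/sqrt(d) = 69 + 2115.5 = 2184.5 MPa

2184.5


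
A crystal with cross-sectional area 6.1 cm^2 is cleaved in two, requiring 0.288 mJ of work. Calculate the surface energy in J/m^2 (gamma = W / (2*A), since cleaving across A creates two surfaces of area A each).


Convert: A = 6.1 cm^2 = 0.00061 m^2, W = 0.288 mJ = 0.000288 J
Cleaving exposes two faces of area A, so total new surface = 2*A and gamma = W / (2*A)
gamma = 0.000288 / (2 * 0.00061)
gamma = 0.236 J/m^2

0.236


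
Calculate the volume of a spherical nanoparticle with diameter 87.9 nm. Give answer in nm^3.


Radius r = 87.9/2 = 43.95 nm
Volume V = (4/3) * pi * r^3
V = (4/3) * pi * (43.95)^3
V = 355602.86 nm^3

355602.86


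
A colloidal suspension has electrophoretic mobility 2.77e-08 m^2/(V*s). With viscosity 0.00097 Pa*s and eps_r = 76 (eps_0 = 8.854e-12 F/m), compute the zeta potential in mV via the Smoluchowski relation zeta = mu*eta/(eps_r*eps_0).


Smoluchowski equation: zeta = mu * eta / (eps_r * eps_0)
zeta = 2.77e-08 * 0.00097 / (76 * 8.854e-12)
zeta = 0.03993 V = 39.93 mV

39.93


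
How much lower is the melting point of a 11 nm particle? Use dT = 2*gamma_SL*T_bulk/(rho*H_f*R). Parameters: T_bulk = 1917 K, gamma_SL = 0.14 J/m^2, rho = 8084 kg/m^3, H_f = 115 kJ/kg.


Radius R = 11/2 = 5.5 nm = 5.5e-09 m
Convert H_f = 115 kJ/kg = 115000 J/kg
dT = 2 * gamma_SL * T_bulk / (rho * H_f * R)
dT = 2 * 0.14 * 1917 / (8084 * 115000 * 5.5e-09)
dT = 105.0 K

105.0


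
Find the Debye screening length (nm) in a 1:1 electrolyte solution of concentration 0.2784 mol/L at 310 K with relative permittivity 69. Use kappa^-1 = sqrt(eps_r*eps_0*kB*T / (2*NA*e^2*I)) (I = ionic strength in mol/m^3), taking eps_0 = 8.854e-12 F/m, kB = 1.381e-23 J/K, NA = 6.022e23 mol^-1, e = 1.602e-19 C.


Ionic strength I = 0.2784 * 1^2 * 1000 = 278.4 mol/m^3
kappa^-1 = sqrt(69 * 8.854e-12 * 1.381e-23 * 310 / (2 * 6.022e23 * (1.602e-19)^2 * 278.4))
kappa^-1 = 0.551 nm

0.551


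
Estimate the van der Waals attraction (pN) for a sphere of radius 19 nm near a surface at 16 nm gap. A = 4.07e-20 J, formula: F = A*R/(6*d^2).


Convert to SI: R = 19 nm = 1.9e-08 m, d = 16 nm = 1.6e-08 m
F = A * R / (6 * d^2)
F = 4.07e-20 * 1.9e-08 / (6 * (1.6e-08)^2)
F = 5.03451e-13 N = 0.503 pN

0.503


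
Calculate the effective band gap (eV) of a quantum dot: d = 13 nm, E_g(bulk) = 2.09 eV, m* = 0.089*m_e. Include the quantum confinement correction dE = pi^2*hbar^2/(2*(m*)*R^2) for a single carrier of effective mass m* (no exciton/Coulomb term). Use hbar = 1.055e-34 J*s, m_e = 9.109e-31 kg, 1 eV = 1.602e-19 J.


Radius R = 13/2 nm = 6.5e-09 m
Confinement energy dE = pi^2 * hbar^2 / (2 * m_eff * m_e * R^2)
dE = pi^2 * (1.055e-34)^2 / (2 * 0.089 * 9.109e-31 * (6.5e-09)^2) J, divided by 1.602e-19 J/eV
dE = 0.1001 eV
Total band gap = E_g(bulk) + dE = 2.09 + 0.1001 = 2.1901 eV

2.1901


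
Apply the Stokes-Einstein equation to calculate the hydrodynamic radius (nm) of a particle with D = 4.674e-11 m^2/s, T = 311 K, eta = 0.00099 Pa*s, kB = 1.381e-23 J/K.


Stokes-Einstein: R = kB*T / (6*pi*eta*D)
R = 1.381e-23 * 311 / (6 * pi * 0.00099 * 4.674e-11)
R = 4.92412e-09 m = 4.92 nm

4.92


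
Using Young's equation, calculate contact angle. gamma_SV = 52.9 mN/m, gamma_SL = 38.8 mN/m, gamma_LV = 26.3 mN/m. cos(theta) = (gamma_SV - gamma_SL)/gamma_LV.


cos(theta) = (gamma_SV - gamma_SL) / gamma_LV
cos(theta) = (52.9 - 38.8) / 26.3
cos(theta) = 0.536122
theta = arccos(0.536122) = 57.58 degrees

57.58


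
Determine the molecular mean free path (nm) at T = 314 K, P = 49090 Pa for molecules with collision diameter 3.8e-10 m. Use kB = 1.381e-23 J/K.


Mean free path: lambda = kB*T / (sqrt(2) * pi * d^2 * P)
lambda = 1.381e-23 * 314 / (sqrt(2) * pi * (3.8e-10)^2 * 49090)
lambda = 1.37689e-07 m
lambda = 137.69 nm

137.69


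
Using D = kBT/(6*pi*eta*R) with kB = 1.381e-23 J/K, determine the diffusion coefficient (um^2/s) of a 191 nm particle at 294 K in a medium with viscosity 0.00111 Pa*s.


Radius R = 191/2 = 95.5 nm = 9.55e-08 m
D = kB*T / (6*pi*eta*R)
D = 1.381e-23 * 294 / (6 * pi * 0.00111 * 9.55e-08)
D = 2.03195e-12 m^2/s = 2.032 um^2/s

2.032


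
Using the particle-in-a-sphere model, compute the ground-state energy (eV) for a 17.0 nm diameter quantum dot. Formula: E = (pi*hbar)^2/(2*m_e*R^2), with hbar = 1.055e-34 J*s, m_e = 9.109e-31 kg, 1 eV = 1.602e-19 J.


Radius R = 17.0/2 = 8.5 nm = 8.5e-09 m
E = (pi * 1.055e-34)^2 / (2 * 9.109e-31 * (8.5e-09)^2)
E(J) = 8.34576e-22
E = E(J) / 1.602e-19 = 0.0052 eV

0.0052


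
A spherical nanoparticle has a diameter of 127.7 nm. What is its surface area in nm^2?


Radius r = 127.7/2 = 63.85 nm
Surface area SA = 4 * pi * r^2
SA = 4 * pi * (63.85)^2
SA = 51230.86 nm^2

51230.86


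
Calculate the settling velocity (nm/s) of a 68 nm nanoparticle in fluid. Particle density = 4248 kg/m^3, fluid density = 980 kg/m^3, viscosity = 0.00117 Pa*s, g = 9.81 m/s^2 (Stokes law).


Radius R = 68/2 nm = 3.4e-08 m
Density difference = 4248 - 980 = 3268 kg/m^3
v = 2 * R^2 * (rho_p - rho_f) * g / (9 * eta)
v = 2 * (3.4e-08)^2 * 3268 * 9.81 / (9 * 0.00117)
v = 7.03899e-09 m/s = 7.039 nm/s

7.039


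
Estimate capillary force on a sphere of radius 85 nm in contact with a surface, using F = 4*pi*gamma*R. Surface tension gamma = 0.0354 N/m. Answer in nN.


Convert radius: R = 85 nm = 8.5e-08 m
F = 4 * pi * gamma * R
F = 4 * pi * 0.0354 * 8.5e-08
F = 3.78122e-08 N = 37.8122 nN

37.8122


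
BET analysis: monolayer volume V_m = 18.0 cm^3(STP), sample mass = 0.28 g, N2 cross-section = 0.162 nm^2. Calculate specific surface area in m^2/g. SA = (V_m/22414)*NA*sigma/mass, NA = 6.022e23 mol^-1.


Number of moles in monolayer = V_m / 22414 = 18.0 / 22414 = 0.00080307
Number of molecules = moles * NA = 0.00080307 * 6.022e23
SA = molecules * sigma / mass
SA = (18.0 / 22414) * 6.022e23 * 0.162e-18 / 0.28
SA = 279.8 m^2/g

279.8


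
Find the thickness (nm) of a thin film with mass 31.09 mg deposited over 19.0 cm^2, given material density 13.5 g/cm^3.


Convert: m = 31.09 mg = 3.1090e-05 kg, A = 19.0 cm^2 = 1.9000e-03 m^2, rho = 13.5 g/cm^3 = 13500 kg/m^3
t = m / (A * rho)
t = 3.1090e-05 / (1.9000e-03 * 13500)
t = 1.2121e-06 m = 1212.1 nm

1212.1


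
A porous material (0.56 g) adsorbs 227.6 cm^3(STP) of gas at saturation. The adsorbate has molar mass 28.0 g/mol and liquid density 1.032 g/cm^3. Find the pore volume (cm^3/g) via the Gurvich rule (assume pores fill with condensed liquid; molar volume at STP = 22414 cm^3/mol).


Moles adsorbed n = V_ads / 22414 = 227.6 / 22414 = 1.015437e-02 mol
Liquid volume V_liq = n * M / rho_liq = 1.015437e-02 * 28.0 / 1.032 = 0.27551 cm^3
Specific pore volume V_pore = V_liq / m_sample = 0.27551 / 0.56
V_pore = 0.492 cm^3/g

0.492


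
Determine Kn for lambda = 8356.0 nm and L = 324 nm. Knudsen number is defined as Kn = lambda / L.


Knudsen number Kn = lambda / L
Kn = 8356.0 / 324
Kn = 25.7901

25.7901


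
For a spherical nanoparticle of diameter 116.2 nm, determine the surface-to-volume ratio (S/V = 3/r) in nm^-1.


Radius r = 116.2/2 = 58.1 nm
S/V = 3 / r = 3 / 58.1
S/V = 0.0516 nm^-1

0.0516


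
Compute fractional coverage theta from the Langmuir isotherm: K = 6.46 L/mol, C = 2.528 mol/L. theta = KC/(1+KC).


Langmuir isotherm: theta = K*C / (1 + K*C)
K*C = 6.46 * 2.528 = 16.33088
theta = 16.33088 / (1 + 16.33088) = 16.33088 / 17.33088
theta = 0.9423

0.9423


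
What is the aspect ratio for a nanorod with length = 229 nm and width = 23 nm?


Aspect ratio AR = length / diameter
AR = 229 / 23
AR = 9.96

9.96


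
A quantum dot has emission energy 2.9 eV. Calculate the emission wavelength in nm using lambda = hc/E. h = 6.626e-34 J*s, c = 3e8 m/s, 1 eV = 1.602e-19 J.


Convert energy: E = 2.9 eV = 2.9 * 1.602e-19 = 4.6458e-19 J
lambda = h*c / E = 6.626e-34 * 3e8 / 4.6458e-19
lambda = 4.2787e-07 m = 427.9 nm

427.9


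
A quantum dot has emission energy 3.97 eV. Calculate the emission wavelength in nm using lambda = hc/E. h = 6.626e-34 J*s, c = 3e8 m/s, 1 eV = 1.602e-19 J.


Convert energy: E = 3.97 eV = 3.97 * 1.602e-19 = 6.35994e-19 J
lambda = h*c / E = 6.626e-34 * 3e8 / 6.35994e-19
lambda = 3.1255e-07 m = 312.6 nm

312.6


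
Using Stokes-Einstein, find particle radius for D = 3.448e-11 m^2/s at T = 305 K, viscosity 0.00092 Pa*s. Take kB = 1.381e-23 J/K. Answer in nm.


Stokes-Einstein: R = kB*T / (6*pi*eta*D)
R = 1.381e-23 * 305 / (6 * pi * 0.00092 * 3.448e-11)
R = 7.04429e-09 m = 7.04 nm

7.04


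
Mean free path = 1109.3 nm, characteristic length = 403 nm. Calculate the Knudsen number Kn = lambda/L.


Knudsen number Kn = lambda / L
Kn = 1109.3 / 403
Kn = 2.7526

2.7526


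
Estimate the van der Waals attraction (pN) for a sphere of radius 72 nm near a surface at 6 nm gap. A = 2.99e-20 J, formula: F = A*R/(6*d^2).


Convert to SI: R = 72 nm = 7.2e-08 m, d = 6 nm = 6e-09 m
F = A * R / (6 * d^2)
F = 2.99e-20 * 7.2e-08 / (6 * (6e-09)^2)
F = 9.96667e-12 N = 9.967 pN

9.967


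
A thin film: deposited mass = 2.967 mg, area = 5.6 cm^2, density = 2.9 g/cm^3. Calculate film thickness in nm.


Convert: m = 2.967 mg = 2.9670e-06 kg, A = 5.6 cm^2 = 5.6000e-04 m^2, rho = 2.9 g/cm^3 = 2900 kg/m^3
t = m / (A * rho)
t = 2.9670e-06 / (5.6000e-04 * 2900)
t = 1.8270e-06 m = 1827.0 nm

1827.0


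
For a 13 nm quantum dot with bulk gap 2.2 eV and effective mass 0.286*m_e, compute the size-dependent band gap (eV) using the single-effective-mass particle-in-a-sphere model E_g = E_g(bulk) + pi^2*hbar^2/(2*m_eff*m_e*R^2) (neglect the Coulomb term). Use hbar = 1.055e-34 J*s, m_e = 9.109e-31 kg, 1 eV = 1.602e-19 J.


Radius R = 13/2 nm = 6.5e-09 m
Confinement energy dE = pi^2 * hbar^2 / (2 * m_eff * m_e * R^2)
dE = pi^2 * (1.055e-34)^2 / (2 * 0.286 * 9.109e-31 * (6.5e-09)^2) J, divided by 1.602e-19 J/eV
dE = 0.0311 eV
Total band gap = E_g(bulk) + dE = 2.2 + 0.0311 = 2.2311 eV

2.2311


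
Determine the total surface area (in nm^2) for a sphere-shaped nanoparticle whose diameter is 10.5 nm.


Radius r = 10.5/2 = 5.25 nm
Surface area SA = 4 * pi * r^2
SA = 4 * pi * (5.25)^2
SA = 346.36 nm^2

346.36


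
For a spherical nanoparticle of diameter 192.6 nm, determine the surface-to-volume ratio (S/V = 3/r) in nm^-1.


Radius r = 192.6/2 = 96.3 nm
S/V = 3 / r = 3 / 96.3
S/V = 0.0312 nm^-1

0.0312


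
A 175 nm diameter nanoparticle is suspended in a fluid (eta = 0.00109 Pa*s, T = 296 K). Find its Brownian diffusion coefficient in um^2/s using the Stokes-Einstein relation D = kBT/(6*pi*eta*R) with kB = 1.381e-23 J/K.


Radius R = 175/2 = 87.5 nm = 8.75e-08 m
D = kB*T / (6*pi*eta*R)
D = 1.381e-23 * 296 / (6 * pi * 0.00109 * 8.75e-08)
D = 2.27379e-12 m^2/s = 2.274 um^2/s

2.274


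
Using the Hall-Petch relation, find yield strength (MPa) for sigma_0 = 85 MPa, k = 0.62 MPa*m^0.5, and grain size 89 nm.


d = 89 nm = 8.9e-08 m
sqrt(d) = 0.0002983287
Hall-Petch contribution = k / sqrt(d) = 0.62 / 0.0002983287 = 2078.2 MPa
sigma = sigma_0 + k/sqrt(d) = 85 + 2078.2 = 2163.2 MPa

2163.2


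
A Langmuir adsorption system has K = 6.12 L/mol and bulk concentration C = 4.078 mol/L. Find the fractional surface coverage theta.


Langmuir isotherm: theta = K*C / (1 + K*C)
K*C = 6.12 * 4.078 = 24.95736
theta = 24.95736 / (1 + 24.95736) = 24.95736 / 25.95736
theta = 0.9615

0.9615


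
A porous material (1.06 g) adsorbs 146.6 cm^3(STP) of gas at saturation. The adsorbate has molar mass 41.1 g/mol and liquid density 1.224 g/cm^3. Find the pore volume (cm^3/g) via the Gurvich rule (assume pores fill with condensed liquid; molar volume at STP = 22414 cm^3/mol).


Moles adsorbed n = V_ads / 22414 = 146.6 / 22414 = 6.540555e-03 mol
Liquid volume V_liq = n * M / rho_liq = 6.540555e-03 * 41.1 / 1.224 = 0.21962 cm^3
Specific pore volume V_pore = V_liq / m_sample = 0.21962 / 1.06
V_pore = 0.2072 cm^3/g

0.2072


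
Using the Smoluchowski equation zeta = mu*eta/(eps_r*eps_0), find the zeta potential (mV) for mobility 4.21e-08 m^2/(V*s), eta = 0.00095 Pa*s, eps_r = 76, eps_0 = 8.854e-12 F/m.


Smoluchowski equation: zeta = mu * eta / (eps_r * eps_0)
zeta = 4.21e-08 * 0.00095 / (76 * 8.854e-12)
zeta = 0.059436 V = 59.44 mV

59.44


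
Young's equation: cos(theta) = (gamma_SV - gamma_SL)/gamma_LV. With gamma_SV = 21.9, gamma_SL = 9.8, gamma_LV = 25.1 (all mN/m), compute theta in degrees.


cos(theta) = (gamma_SV - gamma_SL) / gamma_LV
cos(theta) = (21.9 - 9.8) / 25.1
cos(theta) = 0.482072
theta = arccos(0.482072) = 61.18 degrees

61.18


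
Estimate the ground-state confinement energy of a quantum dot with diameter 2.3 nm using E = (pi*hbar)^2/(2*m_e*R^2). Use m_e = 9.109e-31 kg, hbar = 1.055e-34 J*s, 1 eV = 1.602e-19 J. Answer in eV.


Radius R = 2.3/2 = 1.15 nm = 1.15e-09 m
E = (pi * 1.055e-34)^2 / (2 * 9.109e-31 * (1.15e-09)^2)
E(J) = 4.55941e-20
E = E(J) / 1.602e-19 = 0.2846 eV

0.2846


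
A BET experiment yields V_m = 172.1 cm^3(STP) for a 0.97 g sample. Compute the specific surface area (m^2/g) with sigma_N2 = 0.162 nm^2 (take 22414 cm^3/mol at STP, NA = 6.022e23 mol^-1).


Number of moles in monolayer = V_m / 22414 = 172.1 / 22414 = 0.00767824
Number of molecules = moles * NA = 0.00767824 * 6.022e23
SA = molecules * sigma / mass
SA = (172.1 / 22414) * 6.022e23 * 0.162e-18 / 0.97
SA = 772.2 m^2/g

772.2


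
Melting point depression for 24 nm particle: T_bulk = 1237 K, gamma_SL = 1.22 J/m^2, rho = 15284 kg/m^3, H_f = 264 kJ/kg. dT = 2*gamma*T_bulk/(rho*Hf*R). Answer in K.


Radius R = 24/2 = 12 nm = 1.2e-08 m
Convert H_f = 264 kJ/kg = 264000 J/kg
dT = 2 * gamma_SL * T_bulk / (rho * H_f * R)
dT = 2 * 1.22 * 1237 / (15284 * 264000 * 1.2e-08)
dT = 62.3 K

62.3


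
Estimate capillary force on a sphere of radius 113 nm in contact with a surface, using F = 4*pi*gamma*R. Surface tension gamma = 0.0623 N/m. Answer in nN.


Convert radius: R = 113 nm = 1.13e-07 m
F = 4 * pi * gamma * R
F = 4 * pi * 0.0623 * 1.13e-07
F = 8.8466e-08 N = 88.466 nN

88.466


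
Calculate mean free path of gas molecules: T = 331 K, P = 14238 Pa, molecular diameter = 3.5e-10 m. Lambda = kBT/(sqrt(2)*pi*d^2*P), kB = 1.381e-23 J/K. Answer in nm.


Mean free path: lambda = kB*T / (sqrt(2) * pi * d^2 * P)
lambda = 1.381e-23 * 331 / (sqrt(2) * pi * (3.5e-10)^2 * 14238)
lambda = 5.89891e-07 m
lambda = 589.89 nm

589.89


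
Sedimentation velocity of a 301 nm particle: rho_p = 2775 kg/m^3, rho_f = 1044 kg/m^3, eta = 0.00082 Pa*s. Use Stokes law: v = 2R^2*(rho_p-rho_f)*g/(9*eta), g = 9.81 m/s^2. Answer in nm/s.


Radius R = 301/2 nm = 1.505e-07 m
Density difference = 2775 - 1044 = 1731 kg/m^3
v = 2 * R^2 * (rho_p - rho_f) * g / (9 * eta)
v = 2 * (1.505e-07)^2 * 1731 * 9.81 / (9 * 0.00082)
v = 1.04235e-07 m/s = 104.2348 nm/s

104.2348


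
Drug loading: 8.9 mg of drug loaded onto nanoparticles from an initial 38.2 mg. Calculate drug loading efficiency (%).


Drug loading efficiency = (drug loaded / drug initial) * 100
DLE = 8.9 / 38.2 * 100
DLE = 0.233 * 100
DLE = 23.3%

23.3


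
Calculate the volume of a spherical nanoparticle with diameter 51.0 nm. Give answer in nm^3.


Radius r = 51.0/2 = 25.5 nm
Volume V = (4/3) * pi * r^3
V = (4/3) * pi * (25.5)^3
V = 69455.9 nm^3

69455.9


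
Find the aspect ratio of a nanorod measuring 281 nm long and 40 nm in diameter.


Aspect ratio AR = length / diameter
AR = 281 / 40
AR = 7.03

7.03


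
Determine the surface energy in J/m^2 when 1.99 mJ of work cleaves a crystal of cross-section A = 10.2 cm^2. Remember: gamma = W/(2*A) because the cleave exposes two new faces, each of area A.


Convert: A = 10.2 cm^2 = 0.00102 m^2, W = 1.99 mJ = 0.00199 J
Cleaving exposes two faces of area A, so total new surface = 2*A and gamma = W / (2*A)
gamma = 0.00199 / (2 * 0.00102)
gamma = 0.975 J/m^2

0.975


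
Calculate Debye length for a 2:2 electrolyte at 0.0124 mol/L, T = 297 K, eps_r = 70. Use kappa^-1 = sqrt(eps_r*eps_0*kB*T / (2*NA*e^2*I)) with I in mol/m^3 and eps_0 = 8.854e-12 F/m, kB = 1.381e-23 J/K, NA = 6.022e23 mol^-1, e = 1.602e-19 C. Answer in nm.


Ionic strength I = 0.0124 * 2^2 * 1000 = 49.6 mol/m^3
kappa^-1 = sqrt(70 * 8.854e-12 * 1.381e-23 * 297 / (2 * 6.022e23 * (1.602e-19)^2 * 49.6))
kappa^-1 = 1.288 nm

1.288


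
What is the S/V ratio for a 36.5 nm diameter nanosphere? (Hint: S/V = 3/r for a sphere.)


Radius r = 36.5/2 = 18.25 nm
S/V = 3 / r = 3 / 18.25
S/V = 0.1644 nm^-1

0.1644


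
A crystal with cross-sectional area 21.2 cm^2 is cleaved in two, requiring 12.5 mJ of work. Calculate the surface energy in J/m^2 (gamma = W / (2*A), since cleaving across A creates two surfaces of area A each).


Convert: A = 21.2 cm^2 = 0.00212 m^2, W = 12.5 mJ = 0.0125 J
Cleaving exposes two faces of area A, so total new surface = 2*A and gamma = W / (2*A)
gamma = 0.0125 / (2 * 0.00212)
gamma = 2.948 J/m^2

2.948


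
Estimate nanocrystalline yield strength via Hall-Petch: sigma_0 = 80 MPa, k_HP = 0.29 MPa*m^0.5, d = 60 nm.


d = 60 nm = 6e-08 m
sqrt(d) = 0.000244949
Hall-Petch contribution = k / sqrt(d) = 0.29 / 0.000244949 = 1183.9 MPa
sigma = sigma_0 + k/sqrt(d) = 80 + 1183.9 = 1263.9 MPa

1263.9


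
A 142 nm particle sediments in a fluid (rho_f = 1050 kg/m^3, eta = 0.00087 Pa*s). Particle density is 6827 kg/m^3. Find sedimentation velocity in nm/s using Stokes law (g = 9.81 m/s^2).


Radius R = 142/2 nm = 7.1e-08 m
Density difference = 6827 - 1050 = 5777 kg/m^3
v = 2 * R^2 * (rho_p - rho_f) * g / (9 * eta)
v = 2 * (7.1e-08)^2 * 5777 * 9.81 / (9 * 0.00087)
v = 7.2972e-08 m/s = 72.972 nm/s

72.972


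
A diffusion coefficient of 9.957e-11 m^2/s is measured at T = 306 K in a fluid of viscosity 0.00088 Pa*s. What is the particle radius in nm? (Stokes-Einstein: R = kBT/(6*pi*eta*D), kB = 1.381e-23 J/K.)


Stokes-Einstein: R = kB*T / (6*pi*eta*D)
R = 1.381e-23 * 306 / (6 * pi * 0.00088 * 9.957e-11)
R = 2.5586e-09 m = 2.56 nm

2.56


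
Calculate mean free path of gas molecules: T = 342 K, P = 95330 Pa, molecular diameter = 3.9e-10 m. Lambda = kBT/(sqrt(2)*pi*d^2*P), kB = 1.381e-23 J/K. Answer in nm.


Mean free path: lambda = kB*T / (sqrt(2) * pi * d^2 * P)
lambda = 1.381e-23 * 342 / (sqrt(2) * pi * (3.9e-10)^2 * 95330)
lambda = 7.33156e-08 m
lambda = 73.32 nm

73.32


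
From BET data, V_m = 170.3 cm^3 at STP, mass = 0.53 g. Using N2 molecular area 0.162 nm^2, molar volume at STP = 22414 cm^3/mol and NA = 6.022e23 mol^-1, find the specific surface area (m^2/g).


Number of moles in monolayer = V_m / 22414 = 170.3 / 22414 = 0.00759793
Number of molecules = moles * NA = 0.00759793 * 6.022e23
SA = molecules * sigma / mass
SA = (170.3 / 22414) * 6.022e23 * 0.162e-18 / 0.53
SA = 1398.5 m^2/g

1398.5


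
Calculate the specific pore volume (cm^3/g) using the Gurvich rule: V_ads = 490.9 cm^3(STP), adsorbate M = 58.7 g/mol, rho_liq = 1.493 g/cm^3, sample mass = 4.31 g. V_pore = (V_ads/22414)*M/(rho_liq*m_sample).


Moles adsorbed n = V_ads / 22414 = 490.9 / 22414 = 2.190149e-02 mol
Liquid volume V_liq = n * M / rho_liq = 2.190149e-02 * 58.7 / 1.493 = 0.86110 cm^3
Specific pore volume V_pore = V_liq / m_sample = 0.86110 / 4.31
V_pore = 0.1998 cm^3/g

0.1998


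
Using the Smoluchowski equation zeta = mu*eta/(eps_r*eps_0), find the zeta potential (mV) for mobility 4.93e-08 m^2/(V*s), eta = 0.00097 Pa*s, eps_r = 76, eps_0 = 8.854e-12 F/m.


Smoluchowski equation: zeta = mu * eta / (eps_r * eps_0)
zeta = 4.93e-08 * 0.00097 / (76 * 8.854e-12)
zeta = 0.071067 V = 71.07 mV

71.07


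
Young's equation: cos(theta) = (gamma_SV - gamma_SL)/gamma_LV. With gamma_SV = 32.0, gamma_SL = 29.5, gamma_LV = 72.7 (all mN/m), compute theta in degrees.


cos(theta) = (gamma_SV - gamma_SL) / gamma_LV
cos(theta) = (32.0 - 29.5) / 72.7
cos(theta) = 0.034388
theta = arccos(0.034388) = 88.03 degrees

88.03


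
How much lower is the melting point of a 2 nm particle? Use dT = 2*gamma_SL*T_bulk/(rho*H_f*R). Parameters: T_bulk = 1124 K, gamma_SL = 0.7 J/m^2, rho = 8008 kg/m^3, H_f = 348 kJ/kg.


Radius R = 2/2 = 1 nm = 1e-09 m
Convert H_f = 348 kJ/kg = 348000 J/kg
dT = 2 * gamma_SL * T_bulk / (rho * H_f * R)
dT = 2 * 0.7 * 1124 / (8008 * 348000 * 1e-09)
dT = 564.7 K

564.7


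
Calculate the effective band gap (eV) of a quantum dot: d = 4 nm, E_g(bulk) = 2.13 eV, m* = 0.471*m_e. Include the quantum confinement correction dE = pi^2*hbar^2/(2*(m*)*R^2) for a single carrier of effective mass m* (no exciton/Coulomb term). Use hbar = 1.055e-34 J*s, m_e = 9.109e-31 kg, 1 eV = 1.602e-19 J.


Radius R = 4/2 nm = 2e-09 m
Confinement energy dE = pi^2 * hbar^2 / (2 * m_eff * m_e * R^2)
dE = pi^2 * (1.055e-34)^2 / (2 * 0.471 * 9.109e-31 * (2e-09)^2) J, divided by 1.602e-19 J/eV
dE = 0.1998 eV
Total band gap = E_g(bulk) + dE = 2.13 + 0.1998 = 2.3298 eV

2.3298


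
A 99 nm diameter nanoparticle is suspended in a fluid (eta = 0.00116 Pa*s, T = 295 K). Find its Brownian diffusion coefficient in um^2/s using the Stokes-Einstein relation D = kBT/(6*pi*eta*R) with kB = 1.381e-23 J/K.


Radius R = 99/2 = 49.5 nm = 4.95e-08 m
D = kB*T / (6*pi*eta*R)
D = 1.381e-23 * 295 / (6 * pi * 0.00116 * 4.95e-08)
D = 3.76402e-12 m^2/s = 3.764 um^2/s

3.764


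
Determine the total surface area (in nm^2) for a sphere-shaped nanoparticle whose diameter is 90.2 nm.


Radius r = 90.2/2 = 45.1 nm
Surface area SA = 4 * pi * r^2
SA = 4 * pi * (45.1)^2
SA = 25560.12 nm^2

25560.12


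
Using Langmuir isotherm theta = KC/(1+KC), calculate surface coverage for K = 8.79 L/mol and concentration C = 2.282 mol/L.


Langmuir isotherm: theta = K*C / (1 + K*C)
K*C = 8.79 * 2.282 = 20.05878
theta = 20.05878 / (1 + 20.05878) = 20.05878 / 21.05878
theta = 0.9525

0.9525


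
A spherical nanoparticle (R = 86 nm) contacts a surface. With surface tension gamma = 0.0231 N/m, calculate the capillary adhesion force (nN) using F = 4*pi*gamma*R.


Convert radius: R = 86 nm = 8.6e-08 m
F = 4 * pi * gamma * R
F = 4 * pi * 0.0231 * 8.6e-08
F = 2.49644e-08 N = 24.9644 nN

24.9644


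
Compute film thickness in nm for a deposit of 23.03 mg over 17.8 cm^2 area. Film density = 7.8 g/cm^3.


Convert: m = 23.03 mg = 2.3030e-05 kg, A = 17.8 cm^2 = 1.7800e-03 m^2, rho = 7.8 g/cm^3 = 7800 kg/m^3
t = m / (A * rho)
t = 2.3030e-05 / (1.7800e-03 * 7800)
t = 1.6587e-06 m = 1658.7 nm

1658.7


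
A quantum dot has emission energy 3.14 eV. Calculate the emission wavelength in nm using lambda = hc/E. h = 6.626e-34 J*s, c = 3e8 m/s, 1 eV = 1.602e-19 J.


Convert energy: E = 3.14 eV = 3.14 * 1.602e-19 = 5.03028e-19 J
lambda = h*c / E = 6.626e-34 * 3e8 / 5.03028e-19
lambda = 3.95167e-07 m = 395.2 nm

395.2


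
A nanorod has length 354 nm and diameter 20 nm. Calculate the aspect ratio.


Aspect ratio AR = length / diameter
AR = 354 / 20
AR = 17.7

17.7


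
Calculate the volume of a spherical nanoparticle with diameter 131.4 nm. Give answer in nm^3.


Radius r = 131.4/2 = 65.7 nm
Volume V = (4/3) * pi * r^3
V = (4/3) * pi * (65.7)^3
V = 1187913.23 nm^3

1187913.23
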